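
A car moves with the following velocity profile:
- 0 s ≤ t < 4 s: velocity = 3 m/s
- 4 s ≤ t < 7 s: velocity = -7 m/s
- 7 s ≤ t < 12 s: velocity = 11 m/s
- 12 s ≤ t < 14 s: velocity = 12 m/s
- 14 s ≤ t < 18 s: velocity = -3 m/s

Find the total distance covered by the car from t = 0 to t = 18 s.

Distance (not displacement) is the total path length: add the absolute areas under v-t.
0–4 s: |3| × 4 = 12 m
4–7 s: |-7| × 3 = 21 m
7–12 s: |11| × 5 = 55 m
12–14 s: |12| × 2 = 24 m
14–18 s: |-3| × 4 = 12 m
Total distance = 124 m

124 m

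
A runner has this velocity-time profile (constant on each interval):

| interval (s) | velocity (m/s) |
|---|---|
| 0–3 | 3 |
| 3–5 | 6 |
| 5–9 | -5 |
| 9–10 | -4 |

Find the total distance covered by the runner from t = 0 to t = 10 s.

Total distance travelled is ∫|v| dt — sum the magnitudes of each area piece.
0–3 s: |3| × 3 = 9 m
3–5 s: |6| × 2 = 12 m
5–9 s: |-5| × 4 = 20 m
9–10 s: |-4| × 1 = 4 m
Total distance = 45 m

45 m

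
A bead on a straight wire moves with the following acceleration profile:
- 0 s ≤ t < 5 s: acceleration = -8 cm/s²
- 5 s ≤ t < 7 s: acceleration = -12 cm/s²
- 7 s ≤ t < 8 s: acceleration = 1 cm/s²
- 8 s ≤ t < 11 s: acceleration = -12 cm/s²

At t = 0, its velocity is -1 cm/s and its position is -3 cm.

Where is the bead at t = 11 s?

-524.5 cm

On each constant-a segment, Δv = aΔt and Δx = v₀Δt + ½aΔt²; chain segment to segment.
0–5 s: v starts -1 cm/s; Δx = -1·5 + ½·-8·5² = -105 cm; v ends -41 cm/s.
5–7 s: v starts -41 cm/s; Δx = -41·2 + ½·-12·2² = -106 cm; v ends -65 cm/s.
7–8 s: v starts -65 cm/s; Δx = -65·1 + ½·1·1² = -64.5 cm; v ends -64 cm/s.
8–11 s: v starts -64 cm/s; Δx = -64·3 + ½·-12·3² = -246 cm; v ends -100 cm/s.
x(11) = -3 + Σ Δx = -524.5 cm.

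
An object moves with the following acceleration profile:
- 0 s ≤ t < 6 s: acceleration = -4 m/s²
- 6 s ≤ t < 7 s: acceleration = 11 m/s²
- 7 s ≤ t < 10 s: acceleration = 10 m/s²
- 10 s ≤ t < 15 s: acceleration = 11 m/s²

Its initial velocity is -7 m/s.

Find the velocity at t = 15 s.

Δv equals the area under the a-t graph; then v = v₀ + Δv.
0–6 s: -4 × 6 = -24 m/s
6–7 s: 11 × 1 = 11 m/s
7–10 s: 10 × 3 = 30 m/s
10–15 s: 11 × 5 = 55 m/s
Δv = 72 m/s, so v(15) = -7 + (72) = 65 m/s.

65 m/s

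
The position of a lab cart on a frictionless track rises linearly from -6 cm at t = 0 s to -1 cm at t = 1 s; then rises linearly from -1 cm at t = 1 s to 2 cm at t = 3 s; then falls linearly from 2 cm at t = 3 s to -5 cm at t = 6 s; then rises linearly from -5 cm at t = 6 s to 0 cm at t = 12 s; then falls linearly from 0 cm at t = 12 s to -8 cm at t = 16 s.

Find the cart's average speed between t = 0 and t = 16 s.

1.75 cm/s

Average speed = (total path length)/(elapsed time); on a piecewise-linear x-t graph the path length is Σ|Δx|.
0–1 s: |Δx| = |-1 − -6| = 5 cm
1–3 s: |Δx| = |2 − -1| = 3 cm
3–6 s: |Δx| = |-5 − 2| = 7 cm
6–12 s: |Δx| = |0 − -5| = 5 cm
12–16 s: |Δx| = |-8 − 0| = 8 cm
Total path = 28 cm; average speed = 28/16 = 1.75 cm/s.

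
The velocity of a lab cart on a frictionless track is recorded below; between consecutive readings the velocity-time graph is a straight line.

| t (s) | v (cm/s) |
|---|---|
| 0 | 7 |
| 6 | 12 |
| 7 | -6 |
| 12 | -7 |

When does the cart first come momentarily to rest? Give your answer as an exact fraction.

v changes sign on 6–7 s (from 12 to -6); the graph is linear there, so v = 0 at t = 6 + (-12)·(7 − 6)/(-6 − 12) = 20/3 s.

t = 20/3 s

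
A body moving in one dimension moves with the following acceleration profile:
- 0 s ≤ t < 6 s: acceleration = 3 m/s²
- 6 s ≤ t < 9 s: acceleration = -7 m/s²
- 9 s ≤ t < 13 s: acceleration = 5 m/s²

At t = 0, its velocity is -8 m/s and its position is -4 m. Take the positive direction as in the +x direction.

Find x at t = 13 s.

On each constant-a segment, Δv = aΔt and Δx = v₀Δt + ½aΔt²; chain segment to segment.
0–6 s: v starts -8 m/s; Δx = -8·6 + ½·3·6² = 6 m; v ends 10 m/s.
6–9 s: v starts 10 m/s; Δx = 10·3 + ½·-7·3² = -1.5 m; v ends -11 m/s.
9–13 s: v starts -11 m/s; Δx = -11·4 + ½·5·4² = -4 m; v ends 9 m/s.
x(13) = -4 + Σ Δx = -3.5 m.

-3.5 m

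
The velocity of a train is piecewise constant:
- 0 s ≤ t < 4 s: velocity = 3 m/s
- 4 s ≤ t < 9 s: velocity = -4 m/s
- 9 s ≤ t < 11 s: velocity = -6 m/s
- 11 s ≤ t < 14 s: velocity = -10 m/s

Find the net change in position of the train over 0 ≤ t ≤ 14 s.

Displacement is the signed area under the v-t curve.
0–4 s: 3 × 4 = 12 m
4–9 s: -4 × 5 = -20 m
9–11 s: -6 × 2 = -12 m
11–14 s: -10 × 3 = -30 m
Net displacement = -50 m

-50 m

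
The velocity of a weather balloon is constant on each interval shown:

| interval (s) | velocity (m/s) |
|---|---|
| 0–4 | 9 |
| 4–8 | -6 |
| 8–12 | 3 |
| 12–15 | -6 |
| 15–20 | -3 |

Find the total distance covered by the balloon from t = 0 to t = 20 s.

Distance (not displacement) is the total path length: add the absolute areas under v-t.
0–4 s: |9| × 4 = 36 m
4–8 s: |-6| × 4 = 24 m
8–12 s: |3| × 4 = 12 m
12–15 s: |-6| × 3 = 18 m
15–20 s: |-3| × 5 = 15 m
Total distance = 105 m

105 m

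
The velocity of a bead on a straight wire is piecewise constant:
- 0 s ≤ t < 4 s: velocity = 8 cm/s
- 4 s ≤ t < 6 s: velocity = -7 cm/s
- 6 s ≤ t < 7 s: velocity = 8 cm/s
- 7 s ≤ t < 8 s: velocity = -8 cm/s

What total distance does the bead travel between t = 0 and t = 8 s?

Total distance travelled is ∫|v| dt — sum the magnitudes of each area piece.
0–4 s: |8| × 4 = 32 cm
4–6 s: |-7| × 2 = 14 cm
6–7 s: |8| × 1 = 8 cm
7–8 s: |-8| × 1 = 8 cm
Total distance = 62 cm

62 cm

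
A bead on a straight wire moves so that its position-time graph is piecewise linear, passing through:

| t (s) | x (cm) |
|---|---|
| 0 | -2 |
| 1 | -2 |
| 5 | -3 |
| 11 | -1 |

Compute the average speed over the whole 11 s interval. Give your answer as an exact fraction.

Average speed = (total path length)/(elapsed time); on a piecewise-linear x-t graph the path length is Σ|Δx|.
0–1 s: |Δx| = |-2 − -2| = 0 cm
1–5 s: |Δx| = |-3 − -2| = 1 cm
5–11 s: |Δx| = |-1 − -3| = 2 cm
Total path = 3 cm; average speed = 3/11 = 3/11 cm/s.

3/11 cm/s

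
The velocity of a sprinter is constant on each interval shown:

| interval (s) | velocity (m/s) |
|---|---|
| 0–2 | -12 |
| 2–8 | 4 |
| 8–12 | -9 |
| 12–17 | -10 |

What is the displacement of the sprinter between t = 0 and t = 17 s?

-86 m

Displacement is the signed area under the v-t curve.
0–2 s: -12 × 2 = -24 m
2–8 s: 4 × 6 = 24 m
8–12 s: -9 × 4 = -36 m
12–17 s: -10 × 5 = -50 m
Net displacement = -86 m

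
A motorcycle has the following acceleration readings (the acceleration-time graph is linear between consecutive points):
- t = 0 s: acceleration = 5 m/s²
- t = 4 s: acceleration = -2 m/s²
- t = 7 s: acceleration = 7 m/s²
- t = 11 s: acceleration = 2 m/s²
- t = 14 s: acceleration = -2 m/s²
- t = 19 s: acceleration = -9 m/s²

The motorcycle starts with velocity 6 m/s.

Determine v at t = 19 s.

Δv equals the area under the a-t graph; then v = v₀ + Δv.
0–4 s: ½(5 + -2)(4) = 6 m/s
4–7 s: ½(-2 + 7)(3) = 7.5 m/s
7–11 s: ½(7 + 2)(4) = 18 m/s
11–14 s: ½(2 + -2)(3) = 0 m/s
14–19 s: ½(-2 + -9)(5) = -27.5 m/s
Δv = 4 m/s, so v(19) = 6 + (4) = 10 m/s.

10 m/s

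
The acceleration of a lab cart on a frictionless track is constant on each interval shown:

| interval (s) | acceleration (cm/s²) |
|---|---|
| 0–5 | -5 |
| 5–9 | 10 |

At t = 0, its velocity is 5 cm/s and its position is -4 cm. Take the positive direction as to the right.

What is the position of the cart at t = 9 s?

-41.5 cm

On each constant-a segment, Δv = aΔt and Δx = v₀Δt + ½aΔt²; chain segment to segment.
0–5 s: v starts 5 cm/s; Δx = 5·5 + ½·-5·5² = -37.5 cm; v ends -20 cm/s.
5–9 s: v starts -20 cm/s; Δx = -20·4 + ½·10·4² = 0 cm; v ends 20 cm/s.
x(9) = -4 + Σ Δx = -41.5 cm.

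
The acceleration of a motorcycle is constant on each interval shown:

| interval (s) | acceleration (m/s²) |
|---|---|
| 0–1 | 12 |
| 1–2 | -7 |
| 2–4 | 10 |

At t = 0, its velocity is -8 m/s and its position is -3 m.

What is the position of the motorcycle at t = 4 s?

9.5 m

On each constant-a segment, Δv = aΔt and Δx = v₀Δt + ½aΔt²; chain segment to segment.
0–1 s: v starts -8 m/s; Δx = -8·1 + ½·12·1² = -2 m; v ends 4 m/s.
1–2 s: v starts 4 m/s; Δx = 4·1 + ½·-7·1² = 0.5 m; v ends -3 m/s.
2–4 s: v starts -3 m/s; Δx = -3·2 + ½·10·2² = 14 m; v ends 17 m/s.
x(4) = -3 + Σ Δx = 9.5 m.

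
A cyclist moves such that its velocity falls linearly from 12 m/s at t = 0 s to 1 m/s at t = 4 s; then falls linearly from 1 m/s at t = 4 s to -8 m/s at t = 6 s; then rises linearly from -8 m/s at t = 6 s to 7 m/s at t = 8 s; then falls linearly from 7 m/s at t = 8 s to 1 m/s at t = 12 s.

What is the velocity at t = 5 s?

On 4–6 s the graph is linear from 1 to -8 m/s: v(5) = 1 + (-8 − 1)·(5 − 4)/(6 − 4) = -3.5 m/s.

-3.5 m/s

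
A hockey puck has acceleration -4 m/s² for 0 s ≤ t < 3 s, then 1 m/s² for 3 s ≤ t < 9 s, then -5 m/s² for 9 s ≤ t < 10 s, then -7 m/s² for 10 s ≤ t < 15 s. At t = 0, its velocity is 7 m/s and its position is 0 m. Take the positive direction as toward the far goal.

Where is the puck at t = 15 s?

-118 m

On each constant-a segment, Δv = aΔt and Δx = v₀Δt + ½aΔt²; chain segment to segment.
0–3 s: v starts 7 m/s; Δx = 7·3 + ½·-4·3² = 3 m; v ends -5 m/s.
3–9 s: v starts -5 m/s; Δx = -5·6 + ½·1·6² = -12 m; v ends 1 m/s.
9–10 s: v starts 1 m/s; Δx = 1·1 + ½·-5·1² = -1.5 m; v ends -4 m/s.
10–15 s: v starts -4 m/s; Δx = -4·5 + ½·-7·5² = -107.5 m; v ends -39 m/s.
x(15) = 0 + Σ Δx = -118 m.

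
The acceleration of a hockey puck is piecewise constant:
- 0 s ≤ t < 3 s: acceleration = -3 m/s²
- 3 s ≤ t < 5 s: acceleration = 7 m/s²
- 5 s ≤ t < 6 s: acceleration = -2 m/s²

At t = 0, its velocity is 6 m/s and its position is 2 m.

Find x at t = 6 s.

24.5 m

On each constant-a segment, Δv = aΔt and Δx = v₀Δt + ½aΔt²; chain segment to segment.
0–3 s: v starts 6 m/s; Δx = 6·3 + ½·-3·3² = 4.5 m; v ends -3 m/s.
3–5 s: v starts -3 m/s; Δx = -3·2 + ½·7·2² = 8 m; v ends 11 m/s.
5–6 s: v starts 11 m/s; Δx = 11·1 + ½·-2·1² = 10 m; v ends 9 m/s.
x(6) = 2 + Σ Δx = 24.5 m.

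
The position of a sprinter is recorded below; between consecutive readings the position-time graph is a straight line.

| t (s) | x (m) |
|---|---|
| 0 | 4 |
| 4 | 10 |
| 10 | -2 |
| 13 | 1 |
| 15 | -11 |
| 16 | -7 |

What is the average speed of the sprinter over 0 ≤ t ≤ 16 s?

Average speed = (total path length)/(elapsed time); on a piecewise-linear x-t graph the path length is Σ|Δx|.
0–4 s: |Δx| = |10 − 4| = 6 m
4–10 s: |Δx| = |-2 − 10| = 12 m
10–13 s: |Δx| = |1 − -2| = 3 m
13–15 s: |Δx| = |-11 − 1| = 12 m
15–16 s: |Δx| = |-7 − -11| = 4 m
Total path = 37 m; average speed = 37/16 = 2.3125 m/s.

2.3125 m/s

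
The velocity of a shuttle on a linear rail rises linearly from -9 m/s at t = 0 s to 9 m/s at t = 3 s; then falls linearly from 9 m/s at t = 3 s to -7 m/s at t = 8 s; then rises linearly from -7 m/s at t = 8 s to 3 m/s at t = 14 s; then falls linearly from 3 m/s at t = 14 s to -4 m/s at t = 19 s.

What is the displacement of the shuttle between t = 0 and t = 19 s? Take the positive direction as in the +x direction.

Net displacement equals the area under the velocity-time graph (areas below the axis count negative).
0–3 s: ½(-9 + 9)(3) = 0 m
3–8 s: ½(9 + -7)(5) = 5 m
8–14 s: ½(-7 + 3)(6) = -12 m
14–19 s: ½(3 + -4)(5) = -2.5 m
Net displacement = -9.5 m

-9.5 m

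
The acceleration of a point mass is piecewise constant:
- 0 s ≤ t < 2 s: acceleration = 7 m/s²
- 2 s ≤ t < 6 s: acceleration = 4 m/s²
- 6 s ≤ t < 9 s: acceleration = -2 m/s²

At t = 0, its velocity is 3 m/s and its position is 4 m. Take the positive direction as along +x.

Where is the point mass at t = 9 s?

On each constant-a segment, Δv = aΔt and Δx = v₀Δt + ½aΔt²; chain segment to segment.
0–2 s: v starts 3 m/s; Δx = 3·2 + ½·7·2² = 20 m; v ends 17 m/s.
2–6 s: v starts 17 m/s; Δx = 17·4 + ½·4·4² = 100 m; v ends 33 m/s.
6–9 s: v starts 33 m/s; Δx = 33·3 + ½·-2·3² = 90 m; v ends 27 m/s.
x(9) = 4 + Σ Δx = 214 m.

214 m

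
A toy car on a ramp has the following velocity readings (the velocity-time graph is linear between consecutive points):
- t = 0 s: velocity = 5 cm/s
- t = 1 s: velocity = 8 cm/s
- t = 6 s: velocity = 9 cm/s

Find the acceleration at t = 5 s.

0.2 cm/s²

Acceleration is the slope of the v-t graph on 1–6 s: (9 − 8)/(6 − 1) = 0.2 cm/s².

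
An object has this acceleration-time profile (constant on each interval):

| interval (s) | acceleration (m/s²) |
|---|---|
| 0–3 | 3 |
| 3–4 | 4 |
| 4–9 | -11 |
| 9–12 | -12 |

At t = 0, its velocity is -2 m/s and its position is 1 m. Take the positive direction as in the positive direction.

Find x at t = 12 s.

On each constant-a segment, Δv = aΔt and Δx = v₀Δt + ½aΔt²; chain segment to segment.
0–3 s: v starts -2 m/s; Δx = -2·3 + ½·3·3² = 7.5 m; v ends 7 m/s.
3–4 s: v starts 7 m/s; Δx = 7·1 + ½·4·1² = 9 m; v ends 11 m/s.
4–9 s: v starts 11 m/s; Δx = 11·5 + ½·-11·5² = -82.5 m; v ends -44 m/s.
9–12 s: v starts -44 m/s; Δx = -44·3 + ½·-12·3² = -186 m; v ends -80 m/s.
x(12) = 1 + Σ Δx = -251 m.

-251 m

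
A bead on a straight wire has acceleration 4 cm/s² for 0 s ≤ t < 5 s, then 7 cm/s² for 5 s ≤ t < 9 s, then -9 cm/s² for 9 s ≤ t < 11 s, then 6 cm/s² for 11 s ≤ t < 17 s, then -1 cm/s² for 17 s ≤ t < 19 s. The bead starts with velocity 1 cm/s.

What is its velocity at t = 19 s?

65 cm/s

Δv equals the area under the a-t graph; then v = v₀ + Δv.
0–5 s: 4 × 5 = 20 cm/s
5–9 s: 7 × 4 = 28 cm/s
9–11 s: -9 × 2 = -18 cm/s
11–17 s: 6 × 6 = 36 cm/s
17–19 s: -1 × 2 = -2 cm/s
Δv = 64 cm/s, so v(19) = 1 + (64) = 65 cm/s.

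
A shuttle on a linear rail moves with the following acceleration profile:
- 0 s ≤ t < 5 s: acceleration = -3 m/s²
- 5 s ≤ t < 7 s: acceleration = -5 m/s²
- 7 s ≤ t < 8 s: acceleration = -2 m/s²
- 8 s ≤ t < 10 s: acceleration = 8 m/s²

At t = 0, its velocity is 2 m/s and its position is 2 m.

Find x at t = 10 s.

-119.5 m

On each constant-a segment, Δv = aΔt and Δx = v₀Δt + ½aΔt²; chain segment to segment.
0–5 s: v starts 2 m/s; Δx = 2·5 + ½·-3·5² = -27.5 m; v ends -13 m/s.
5–7 s: v starts -13 m/s; Δx = -13·2 + ½·-5·2² = -36 m; v ends -23 m/s.
7–8 s: v starts -23 m/s; Δx = -23·1 + ½·-2·1² = -24 m; v ends -25 m/s.
8–10 s: v starts -25 m/s; Δx = -25·2 + ½·8·2² = -34 m; v ends -9 m/s.
x(10) = 2 + Σ Δx = -119.5 m.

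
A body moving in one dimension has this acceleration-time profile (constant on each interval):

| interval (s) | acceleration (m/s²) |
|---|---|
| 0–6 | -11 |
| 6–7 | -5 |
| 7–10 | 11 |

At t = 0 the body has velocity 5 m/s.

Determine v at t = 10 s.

-33 m/s

Δv equals the area under the a-t graph; then v = v₀ + Δv.
0–6 s: -11 × 6 = -66 m/s
6–7 s: -5 × 1 = -5 m/s
7–10 s: 11 × 3 = 33 m/s
Δv = -38 m/s, so v(10) = 5 + (-38) = -33 m/s.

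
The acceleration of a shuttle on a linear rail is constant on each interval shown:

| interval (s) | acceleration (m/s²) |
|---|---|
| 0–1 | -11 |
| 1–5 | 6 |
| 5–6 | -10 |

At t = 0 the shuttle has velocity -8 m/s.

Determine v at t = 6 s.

-5 m/s

Δv equals the area under the a-t graph; then v = v₀ + Δv.
0–1 s: -11 × 1 = -11 m/s
1–5 s: 6 × 4 = 24 m/s
5–6 s: -10 × 1 = -10 m/s
Δv = 3 m/s, so v(6) = -8 + (3) = -5 m/s.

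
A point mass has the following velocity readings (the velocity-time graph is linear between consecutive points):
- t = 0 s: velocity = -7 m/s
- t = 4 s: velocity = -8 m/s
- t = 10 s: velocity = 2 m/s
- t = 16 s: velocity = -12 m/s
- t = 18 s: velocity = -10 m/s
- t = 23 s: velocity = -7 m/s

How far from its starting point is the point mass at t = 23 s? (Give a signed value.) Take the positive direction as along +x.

-142.5 m

Net displacement equals the area under the velocity-time graph (areas below the axis count negative).
0–4 s: ½(-7 + -8)(4) = -30 m
4–10 s: ½(-8 + 2)(6) = -18 m
10–16 s: ½(2 + -12)(6) = -30 m
16–18 s: ½(-12 + -10)(2) = -22 m
18–23 s: ½(-10 + -7)(5) = -42.5 m
Net displacement = -142.5 m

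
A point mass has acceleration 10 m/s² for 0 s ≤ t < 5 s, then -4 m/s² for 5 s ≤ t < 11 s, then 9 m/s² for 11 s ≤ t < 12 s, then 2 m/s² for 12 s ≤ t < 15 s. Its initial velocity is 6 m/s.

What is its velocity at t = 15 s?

Δv equals the area under the a-t graph; then v = v₀ + Δv.
0–5 s: 10 × 5 = 50 m/s
5–11 s: -4 × 6 = -24 m/s
11–12 s: 9 × 1 = 9 m/s
12–15 s: 2 × 3 = 6 m/s
Δv = 41 m/s, so v(15) = 6 + (41) = 47 m/s.

47 m/s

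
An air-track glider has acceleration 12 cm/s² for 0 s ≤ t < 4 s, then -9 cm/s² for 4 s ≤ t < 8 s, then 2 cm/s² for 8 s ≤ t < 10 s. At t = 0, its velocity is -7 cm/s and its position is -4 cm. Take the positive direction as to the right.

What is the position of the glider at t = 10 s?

On each constant-a segment, Δv = aΔt and Δx = v₀Δt + ½aΔt²; chain segment to segment.
0–4 s: v starts -7 cm/s; Δx = -7·4 + ½·12·4² = 68 cm; v ends 41 cm/s.
4–8 s: v starts 41 cm/s; Δx = 41·4 + ½·-9·4² = 92 cm; v ends 5 cm/s.
8–10 s: v starts 5 cm/s; Δx = 5·2 + ½·2·2² = 14 cm; v ends 9 cm/s.
x(10) = -4 + Σ Δx = 170 cm.

170 cm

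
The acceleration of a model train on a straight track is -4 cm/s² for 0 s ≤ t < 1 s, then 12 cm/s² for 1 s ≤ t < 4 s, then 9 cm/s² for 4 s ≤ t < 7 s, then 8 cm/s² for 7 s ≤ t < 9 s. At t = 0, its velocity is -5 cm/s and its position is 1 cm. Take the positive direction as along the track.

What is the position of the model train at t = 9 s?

On each constant-a segment, Δv = aΔt and Δx = v₀Δt + ½aΔt²; chain segment to segment.
0–1 s: v starts -5 cm/s; Δx = -5·1 + ½·-4·1² = -7 cm; v ends -9 cm/s.
1–4 s: v starts -9 cm/s; Δx = -9·3 + ½·12·3² = 27 cm; v ends 27 cm/s.
4–7 s: v starts 27 cm/s; Δx = 27·3 + ½·9·3² = 121.5 cm; v ends 54 cm/s.
7–9 s: v starts 54 cm/s; Δx = 54·2 + ½·8·2² = 124 cm; v ends 70 cm/s.
x(9) = 1 + Σ Δx = 266.5 cm.

266.5 cm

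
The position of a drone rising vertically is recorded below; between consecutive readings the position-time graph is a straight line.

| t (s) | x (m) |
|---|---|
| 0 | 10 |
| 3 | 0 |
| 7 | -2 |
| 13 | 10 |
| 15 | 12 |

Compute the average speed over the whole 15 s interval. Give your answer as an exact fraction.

Average speed = (total path length)/(elapsed time); on a piecewise-linear x-t graph the path length is Σ|Δx|.
0–3 s: |Δx| = |0 − 10| = 10 m
3–7 s: |Δx| = |-2 − 0| = 2 m
7–13 s: |Δx| = |10 − -2| = 12 m
13–15 s: |Δx| = |12 − 10| = 2 m
Total path = 26 m; average speed = 26/15 = 26/15 m/s.

26/15 m/s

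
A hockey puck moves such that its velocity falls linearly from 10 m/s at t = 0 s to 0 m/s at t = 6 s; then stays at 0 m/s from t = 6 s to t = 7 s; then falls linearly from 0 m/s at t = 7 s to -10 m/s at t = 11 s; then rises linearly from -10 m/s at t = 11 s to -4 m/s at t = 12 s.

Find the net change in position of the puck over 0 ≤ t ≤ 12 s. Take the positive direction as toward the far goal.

3 m

Displacement is the signed area under the v-t curve.
0–6 s: ½(10 + 0)(6) = 30 m
6–7 s: 0 × 1 = 0 m
7–11 s: ½(0 + -10)(4) = -20 m
11–12 s: ½(-10 + -4)(1) = -7 m
Net displacement = 3 m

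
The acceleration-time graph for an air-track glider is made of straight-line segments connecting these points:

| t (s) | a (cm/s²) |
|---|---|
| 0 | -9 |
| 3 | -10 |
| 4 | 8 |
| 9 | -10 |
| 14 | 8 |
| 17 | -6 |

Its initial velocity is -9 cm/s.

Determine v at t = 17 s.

-45.5 cm/s

Δv equals the area under the a-t graph; then v = v₀ + Δv.
0–3 s: ½(-9 + -10)(3) = -28.5 cm/s
3–4 s: ½(-10 + 8)(1) = -1 cm/s
4–9 s: ½(8 + -10)(5) = -5 cm/s
9–14 s: ½(-10 + 8)(5) = -5 cm/s
14–17 s: ½(8 + -6)(3) = 3 cm/s
Δv = -36.5 cm/s, so v(17) = -9 + (-36.5) = -45.5 cm/s.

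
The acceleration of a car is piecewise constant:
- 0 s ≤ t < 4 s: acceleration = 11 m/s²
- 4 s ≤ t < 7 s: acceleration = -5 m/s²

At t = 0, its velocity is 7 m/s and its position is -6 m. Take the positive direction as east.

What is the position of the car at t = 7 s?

On each constant-a segment, Δv = aΔt and Δx = v₀Δt + ½aΔt²; chain segment to segment.
0–4 s: v starts 7 m/s; Δx = 7·4 + ½·11·4² = 116 m; v ends 51 m/s.
4–7 s: v starts 51 m/s; Δx = 51·3 + ½·-5·3² = 130.5 m; v ends 36 m/s.
x(7) = -6 + Σ Δx = 240.5 m.

240.5 m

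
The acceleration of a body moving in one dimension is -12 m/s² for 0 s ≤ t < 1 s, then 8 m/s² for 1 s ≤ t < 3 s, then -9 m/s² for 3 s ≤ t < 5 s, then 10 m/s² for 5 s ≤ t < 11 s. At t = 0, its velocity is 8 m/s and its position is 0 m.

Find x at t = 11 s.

160 m

On each constant-a segment, Δv = aΔt and Δx = v₀Δt + ½aΔt²; chain segment to segment.
0–1 s: v starts 8 m/s; Δx = 8·1 + ½·-12·1² = 2 m; v ends -4 m/s.
1–3 s: v starts -4 m/s; Δx = -4·2 + ½·8·2² = 8 m; v ends 12 m/s.
3–5 s: v starts 12 m/s; Δx = 12·2 + ½·-9·2² = 6 m; v ends -6 m/s.
5–11 s: v starts -6 m/s; Δx = -6·6 + ½·10·6² = 144 m; v ends 54 m/s.
x(11) = 0 + Σ Δx = 160 m.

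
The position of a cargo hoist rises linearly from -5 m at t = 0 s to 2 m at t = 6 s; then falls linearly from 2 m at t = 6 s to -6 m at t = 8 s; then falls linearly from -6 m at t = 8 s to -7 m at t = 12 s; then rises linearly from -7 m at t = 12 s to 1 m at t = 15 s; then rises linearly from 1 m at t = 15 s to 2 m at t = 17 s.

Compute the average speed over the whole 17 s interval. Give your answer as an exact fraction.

Average speed = (total path length)/(elapsed time); on a piecewise-linear x-t graph the path length is Σ|Δx|.
0–6 s: |Δx| = |2 − -5| = 7 m
6–8 s: |Δx| = |-6 − 2| = 8 m
8–12 s: |Δx| = |-7 − -6| = 1 m
12–15 s: |Δx| = |1 − -7| = 8 m
15–17 s: |Δx| = |2 − 1| = 1 m
Total path = 25 m; average speed = 25/17 = 25/17 m/s.

25/17 m/s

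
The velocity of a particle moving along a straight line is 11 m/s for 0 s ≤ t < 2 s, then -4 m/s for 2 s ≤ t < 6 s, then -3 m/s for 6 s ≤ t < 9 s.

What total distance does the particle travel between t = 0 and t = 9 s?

47 m

Distance (not displacement) is the total path length: add the absolute areas under v-t.
0–2 s: |11| × 2 = 22 m
2–6 s: |-4| × 4 = 16 m
6–9 s: |-3| × 3 = 9 m
Total distance = 47 m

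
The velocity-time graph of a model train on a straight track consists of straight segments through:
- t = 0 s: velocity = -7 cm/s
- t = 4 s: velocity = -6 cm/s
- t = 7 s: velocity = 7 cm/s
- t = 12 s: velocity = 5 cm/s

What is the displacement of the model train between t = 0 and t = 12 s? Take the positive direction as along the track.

5.5 cm

Displacement is the signed area under the v-t curve.
0–4 s: ½(-7 + -6)(4) = -26 cm
4–7 s: ½(-6 + 7)(3) = 1.5 cm
7–12 s: ½(7 + 5)(5) = 30 cm
Net displacement = 5.5 cm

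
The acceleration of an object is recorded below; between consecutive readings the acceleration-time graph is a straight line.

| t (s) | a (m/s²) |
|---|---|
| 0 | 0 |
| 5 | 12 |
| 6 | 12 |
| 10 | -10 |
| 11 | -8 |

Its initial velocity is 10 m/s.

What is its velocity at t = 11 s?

47 m/s

Δv equals the area under the a-t graph; then v = v₀ + Δv.
0–5 s: ½(0 + 12)(5) = 30 m/s
5–6 s: 12 × 1 = 12 m/s
6–10 s: ½(12 + -10)(4) = 4 m/s
10–11 s: ½(-10 + -8)(1) = -9 m/s
Δv = 37 m/s, so v(11) = 10 + (37) = 47 m/s.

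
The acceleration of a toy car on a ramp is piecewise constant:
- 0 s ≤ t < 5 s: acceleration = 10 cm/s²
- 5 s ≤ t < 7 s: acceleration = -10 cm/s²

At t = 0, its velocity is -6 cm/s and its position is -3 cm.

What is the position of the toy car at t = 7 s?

On each constant-a segment, Δv = aΔt and Δx = v₀Δt + ½aΔt²; chain segment to segment.
0–5 s: v starts -6 cm/s; Δx = -6·5 + ½·10·5² = 95 cm; v ends 44 cm/s.
5–7 s: v starts 44 cm/s; Δx = 44·2 + ½·-10·2² = 68 cm; v ends 24 cm/s.
x(7) = -3 + Σ Δx = 160 cm.

160 cm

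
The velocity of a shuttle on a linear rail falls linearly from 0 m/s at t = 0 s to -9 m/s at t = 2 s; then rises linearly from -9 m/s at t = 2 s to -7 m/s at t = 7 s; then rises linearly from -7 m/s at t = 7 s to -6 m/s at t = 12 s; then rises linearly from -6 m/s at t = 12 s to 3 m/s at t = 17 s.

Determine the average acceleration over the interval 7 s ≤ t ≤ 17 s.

1 m/s²

Average acceleration = Δv/Δt = (3 − -7)/(17 − 7) = 1 m/s².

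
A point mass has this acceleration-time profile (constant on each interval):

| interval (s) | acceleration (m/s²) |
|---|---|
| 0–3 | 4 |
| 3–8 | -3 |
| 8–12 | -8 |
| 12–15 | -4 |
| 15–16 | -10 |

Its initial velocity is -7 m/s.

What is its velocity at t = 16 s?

Δv equals the area under the a-t graph; then v = v₀ + Δv.
0–3 s: 4 × 3 = 12 m/s
3–8 s: -3 × 5 = -15 m/s
8–12 s: -8 × 4 = -32 m/s
12–15 s: -4 × 3 = -12 m/s
15–16 s: -10 × 1 = -10 m/s
Δv = -57 m/s, so v(16) = -7 + (-57) = -64 m/s.

-64 m/s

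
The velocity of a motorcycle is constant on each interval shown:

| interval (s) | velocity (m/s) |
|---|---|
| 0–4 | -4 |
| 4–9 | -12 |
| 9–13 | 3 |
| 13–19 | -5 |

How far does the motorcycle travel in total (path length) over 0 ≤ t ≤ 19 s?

118 m

Total distance travelled is ∫|v| dt — sum the magnitudes of each area piece.
0–4 s: |-4| × 4 = 16 m
4–9 s: |-12| × 5 = 60 m
9–13 s: |3| × 4 = 12 m
13–19 s: |-5| × 6 = 30 m
Total distance = 118 m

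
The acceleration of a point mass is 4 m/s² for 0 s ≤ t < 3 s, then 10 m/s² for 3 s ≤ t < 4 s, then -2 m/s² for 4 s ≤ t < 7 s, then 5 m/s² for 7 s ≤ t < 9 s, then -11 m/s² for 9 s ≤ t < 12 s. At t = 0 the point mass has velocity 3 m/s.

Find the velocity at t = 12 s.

Δv equals the area under the a-t graph; then v = v₀ + Δv.
0–3 s: 4 × 3 = 12 m/s
3–4 s: 10 × 1 = 10 m/s
4–7 s: -2 × 3 = -6 m/s
7–9 s: 5 × 2 = 10 m/s
9–12 s: -11 × 3 = -33 m/s
Δv = -7 m/s, so v(12) = 3 + (-7) = -4 m/s.

-4 m/s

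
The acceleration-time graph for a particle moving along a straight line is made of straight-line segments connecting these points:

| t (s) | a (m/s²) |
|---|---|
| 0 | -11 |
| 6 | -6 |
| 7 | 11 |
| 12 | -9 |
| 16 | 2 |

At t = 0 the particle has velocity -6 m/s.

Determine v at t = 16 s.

-63.5 m/s

Δv equals the area under the a-t graph; then v = v₀ + Δv.
0–6 s: ½(-11 + -6)(6) = -51 m/s
6–7 s: ½(-6 + 11)(1) = 2.5 m/s
7–12 s: ½(11 + -9)(5) = 5 m/s
12–16 s: ½(-9 + 2)(4) = -14 m/s
Δv = -57.5 m/s, so v(16) = -6 + (-57.5) = -63.5 m/s.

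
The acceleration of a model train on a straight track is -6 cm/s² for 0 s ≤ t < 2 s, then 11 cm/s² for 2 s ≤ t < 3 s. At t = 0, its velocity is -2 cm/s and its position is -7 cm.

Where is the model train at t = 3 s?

-31.5 cm

On each constant-a segment, Δv = aΔt and Δx = v₀Δt + ½aΔt²; chain segment to segment.
0–2 s: v starts -2 cm/s; Δx = -2·2 + ½·-6·2² = -16 cm; v ends -14 cm/s.
2–3 s: v starts -14 cm/s; Δx = -14·1 + ½·11·1² = -8.5 cm; v ends -3 cm/s.
x(3) = -7 + Σ Δx = -31.5 cm.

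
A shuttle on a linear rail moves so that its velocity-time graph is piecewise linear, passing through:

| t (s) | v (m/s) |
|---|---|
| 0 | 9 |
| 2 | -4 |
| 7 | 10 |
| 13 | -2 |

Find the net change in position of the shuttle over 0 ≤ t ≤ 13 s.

Displacement is the signed area under the v-t curve.
0–2 s: ½(9 + -4)(2) = 5 m
2–7 s: ½(-4 + 10)(5) = 15 m
7–13 s: ½(10 + -2)(6) = 24 m
Net displacement = 44 m

44 m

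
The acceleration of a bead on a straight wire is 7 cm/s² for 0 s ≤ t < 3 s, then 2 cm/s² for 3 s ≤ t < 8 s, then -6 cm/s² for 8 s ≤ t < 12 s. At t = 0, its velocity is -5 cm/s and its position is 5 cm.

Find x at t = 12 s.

182.5 cm

On each constant-a segment, Δv = aΔt and Δx = v₀Δt + ½aΔt²; chain segment to segment.
0–3 s: v starts -5 cm/s; Δx = -5·3 + ½·7·3² = 16.5 cm; v ends 16 cm/s.
3–8 s: v starts 16 cm/s; Δx = 16·5 + ½·2·5² = 105 cm; v ends 26 cm/s.
8–12 s: v starts 26 cm/s; Δx = 26·4 + ½·-6·4² = 56 cm; v ends 2 cm/s.
x(12) = 5 + Σ Δx = 182.5 cm.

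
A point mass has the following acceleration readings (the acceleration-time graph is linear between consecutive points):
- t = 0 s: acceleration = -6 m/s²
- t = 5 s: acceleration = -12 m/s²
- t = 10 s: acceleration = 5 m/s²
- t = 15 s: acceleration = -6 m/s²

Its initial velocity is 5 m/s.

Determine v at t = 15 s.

Δv equals the area under the a-t graph; then v = v₀ + Δv.
0–5 s: ½(-6 + -12)(5) = -45 m/s
5–10 s: ½(-12 + 5)(5) = -17.5 m/s
10–15 s: ½(5 + -6)(5) = -2.5 m/s
Δv = -65 m/s, so v(15) = 5 + (-65) = -60 m/s.

-60 m/s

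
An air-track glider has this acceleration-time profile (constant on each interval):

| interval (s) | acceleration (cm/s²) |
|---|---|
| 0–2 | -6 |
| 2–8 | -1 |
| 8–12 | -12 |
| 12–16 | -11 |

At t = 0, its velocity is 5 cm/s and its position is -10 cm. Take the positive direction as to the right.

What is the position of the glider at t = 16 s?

On each constant-a segment, Δv = aΔt and Δx = v₀Δt + ½aΔt²; chain segment to segment.
0–2 s: v starts 5 cm/s; Δx = 5·2 + ½·-6·2² = -2 cm; v ends -7 cm/s.
2–8 s: v starts -7 cm/s; Δx = -7·6 + ½·-1·6² = -60 cm; v ends -13 cm/s.
8–12 s: v starts -13 cm/s; Δx = -13·4 + ½·-12·4² = -148 cm; v ends -61 cm/s.
12–16 s: v starts -61 cm/s; Δx = -61·4 + ½·-11·4² = -332 cm; v ends -105 cm/s.
x(16) = -10 + Σ Δx = -552 cm.

-552 cm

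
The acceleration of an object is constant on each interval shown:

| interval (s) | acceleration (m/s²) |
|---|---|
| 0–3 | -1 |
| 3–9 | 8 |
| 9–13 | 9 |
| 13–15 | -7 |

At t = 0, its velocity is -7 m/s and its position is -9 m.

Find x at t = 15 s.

407.5 m

On each constant-a segment, Δv = aΔt and Δx = v₀Δt + ½aΔt²; chain segment to segment.
0–3 s: v starts -7 m/s; Δx = -7·3 + ½·-1·3² = -25.5 m; v ends -10 m/s.
3–9 s: v starts -10 m/s; Δx = -10·6 + ½·8·6² = 84 m; v ends 38 m/s.
9–13 s: v starts 38 m/s; Δx = 38·4 + ½·9·4² = 224 m; v ends 74 m/s.
13–15 s: v starts 74 m/s; Δx = 74·2 + ½·-7·2² = 134 m; v ends 60 m/s.
x(15) = -9 + Σ Δx = 407.5 m.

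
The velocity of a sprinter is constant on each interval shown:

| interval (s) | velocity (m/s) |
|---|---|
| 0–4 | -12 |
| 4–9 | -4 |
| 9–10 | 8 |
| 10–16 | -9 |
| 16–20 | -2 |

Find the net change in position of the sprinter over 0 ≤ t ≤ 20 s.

-122 m

Net displacement equals the area under the velocity-time graph (areas below the axis count negative).
0–4 s: -12 × 4 = -48 m
4–9 s: -4 × 5 = -20 m
9–10 s: 8 × 1 = 8 m
10–16 s: -9 × 6 = -54 m
16–20 s: -2 × 4 = -8 m
Net displacement = -122 m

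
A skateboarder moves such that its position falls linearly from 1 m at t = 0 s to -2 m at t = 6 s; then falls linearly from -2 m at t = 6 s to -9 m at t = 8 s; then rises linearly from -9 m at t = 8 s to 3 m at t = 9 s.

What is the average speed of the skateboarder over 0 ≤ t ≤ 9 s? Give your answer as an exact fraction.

22/9 m/s

Average speed = (total path length)/(elapsed time); on a piecewise-linear x-t graph the path length is Σ|Δx|.
0–6 s: |Δx| = |-2 − 1| = 3 m
6–8 s: |Δx| = |-9 − -2| = 7 m
8–9 s: |Δx| = |3 − -9| = 12 m
Total path = 22 m; average speed = 22/9 = 22/9 m/s.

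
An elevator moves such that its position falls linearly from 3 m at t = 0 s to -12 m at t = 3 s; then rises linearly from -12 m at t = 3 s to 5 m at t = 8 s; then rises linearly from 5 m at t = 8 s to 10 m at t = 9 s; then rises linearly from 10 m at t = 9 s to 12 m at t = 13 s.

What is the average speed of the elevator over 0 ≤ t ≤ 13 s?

Average speed = (total path length)/(elapsed time); on a piecewise-linear x-t graph the path length is Σ|Δx|.
0–3 s: |Δx| = |-12 − 3| = 15 m
3–8 s: |Δx| = |5 − -12| = 17 m
8–9 s: |Δx| = |10 − 5| = 5 m
9–13 s: |Δx| = |12 − 10| = 2 m
Total path = 39 m; average speed = 39/13 = 3 m/s.

3 m/s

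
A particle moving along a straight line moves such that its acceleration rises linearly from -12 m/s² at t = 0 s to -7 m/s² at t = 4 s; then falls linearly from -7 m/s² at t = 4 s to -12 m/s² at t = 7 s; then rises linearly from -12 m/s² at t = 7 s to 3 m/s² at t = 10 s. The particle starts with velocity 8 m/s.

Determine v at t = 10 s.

Δv equals the area under the a-t graph; then v = v₀ + Δv.
0–4 s: ½(-12 + -7)(4) = -38 m/s
4–7 s: ½(-7 + -12)(3) = -28.5 m/s
7–10 s: ½(-12 + 3)(3) = -13.5 m/s
Δv = -80 m/s, so v(10) = 8 + (-80) = -72 m/s.

-72 m/s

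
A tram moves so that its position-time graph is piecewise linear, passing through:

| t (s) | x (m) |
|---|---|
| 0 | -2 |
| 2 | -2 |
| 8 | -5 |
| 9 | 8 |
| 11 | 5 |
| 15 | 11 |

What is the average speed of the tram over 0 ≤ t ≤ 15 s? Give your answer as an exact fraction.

Average speed = (total path length)/(elapsed time); on a piecewise-linear x-t graph the path length is Σ|Δx|.
0–2 s: |Δx| = |-2 − -2| = 0 m
2–8 s: |Δx| = |-5 − -2| = 3 m
8–9 s: |Δx| = |8 − -5| = 13 m
9–11 s: |Δx| = |5 − 8| = 3 m
11–15 s: |Δx| = |11 − 5| = 6 m
Total path = 25 m; average speed = 25/15 = 5/3 m/s.

5/3 m/s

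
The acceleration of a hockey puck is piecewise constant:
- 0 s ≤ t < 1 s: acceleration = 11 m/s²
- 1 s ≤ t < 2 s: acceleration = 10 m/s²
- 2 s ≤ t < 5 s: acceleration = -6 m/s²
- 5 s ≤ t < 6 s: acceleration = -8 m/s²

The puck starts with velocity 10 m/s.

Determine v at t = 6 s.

Δv equals the area under the a-t graph; then v = v₀ + Δv.
0–1 s: 11 × 1 = 11 m/s
1–2 s: 10 × 1 = 10 m/s
2–5 s: -6 × 3 = -18 m/s
5–6 s: -8 × 1 = -8 m/s
Δv = -5 m/s, so v(6) = 10 + (-5) = 5 m/s.

5 m/s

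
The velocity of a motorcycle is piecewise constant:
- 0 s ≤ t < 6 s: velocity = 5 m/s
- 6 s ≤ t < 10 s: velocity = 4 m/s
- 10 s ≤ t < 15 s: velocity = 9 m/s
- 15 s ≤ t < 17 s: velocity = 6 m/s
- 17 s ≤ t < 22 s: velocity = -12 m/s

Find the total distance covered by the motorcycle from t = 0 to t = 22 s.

Distance (not displacement) is the total path length: add the absolute areas under v-t.
0–6 s: |5| × 6 = 30 m
6–10 s: |4| × 4 = 16 m
10–15 s: |9| × 5 = 45 m
15–17 s: |6| × 2 = 12 m
17–22 s: |-12| × 5 = 60 m
Total distance = 163 m

163 m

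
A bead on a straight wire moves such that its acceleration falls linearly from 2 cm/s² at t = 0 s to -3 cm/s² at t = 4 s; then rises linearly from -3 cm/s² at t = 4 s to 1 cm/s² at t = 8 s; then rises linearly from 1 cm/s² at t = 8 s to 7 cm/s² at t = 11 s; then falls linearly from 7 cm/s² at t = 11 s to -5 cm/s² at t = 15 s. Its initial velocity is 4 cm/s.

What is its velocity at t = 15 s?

14 cm/s

Δv equals the area under the a-t graph; then v = v₀ + Δv.
0–4 s: ½(2 + -3)(4) = -2 cm/s
4–8 s: ½(-3 + 1)(4) = -4 cm/s
8–11 s: ½(1 + 7)(3) = 12 cm/s
11–15 s: ½(7 + -5)(4) = 4 cm/s
Δv = 10 cm/s, so v(15) = 4 + (10) = 14 cm/s.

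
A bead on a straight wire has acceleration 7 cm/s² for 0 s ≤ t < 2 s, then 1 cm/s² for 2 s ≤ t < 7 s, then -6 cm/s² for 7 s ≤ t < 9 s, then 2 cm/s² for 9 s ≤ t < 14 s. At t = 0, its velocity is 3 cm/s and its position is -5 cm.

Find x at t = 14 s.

219.5 cm

On each constant-a segment, Δv = aΔt and Δx = v₀Δt + ½aΔt²; chain segment to segment.
0–2 s: v starts 3 cm/s; Δx = 3·2 + ½·7·2² = 20 cm; v ends 17 cm/s.
2–7 s: v starts 17 cm/s; Δx = 17·5 + ½·1·5² = 97.5 cm; v ends 22 cm/s.
7–9 s: v starts 22 cm/s; Δx = 22·2 + ½·-6·2² = 32 cm; v ends 10 cm/s.
9–14 s: v starts 10 cm/s; Δx = 10·5 + ½·2·5² = 75 cm; v ends 20 cm/s.
x(14) = -5 + Σ Δx = 219.5 cm.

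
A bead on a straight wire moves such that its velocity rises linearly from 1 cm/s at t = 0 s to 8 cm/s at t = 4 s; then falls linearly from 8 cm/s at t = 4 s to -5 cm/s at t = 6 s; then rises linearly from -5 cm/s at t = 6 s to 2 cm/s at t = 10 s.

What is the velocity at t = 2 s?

4.5 cm/s

On 0–4 s the graph is linear from 1 to 8 cm/s: v(2) = 1 + (8 − 1)·(2 − 0)/(4 − 0) = 4.5 cm/s.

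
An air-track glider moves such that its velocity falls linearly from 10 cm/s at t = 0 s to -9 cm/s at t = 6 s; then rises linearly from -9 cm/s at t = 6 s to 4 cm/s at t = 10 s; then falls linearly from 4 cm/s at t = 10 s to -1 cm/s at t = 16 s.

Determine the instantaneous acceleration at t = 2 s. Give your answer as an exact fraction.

Acceleration is the slope of the v-t graph on 0–6 s: (-9 − 10)/(6 − 0) = -19/6 cm/s².

-19/6 cm/s²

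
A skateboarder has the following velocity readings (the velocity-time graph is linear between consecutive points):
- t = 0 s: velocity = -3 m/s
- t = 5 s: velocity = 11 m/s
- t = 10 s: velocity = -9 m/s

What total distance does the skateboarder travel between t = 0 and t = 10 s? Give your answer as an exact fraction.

Distance (not displacement) is the total path length: add the absolute areas under v-t.
0–5 s: v = 0 at t = 15/14 s; triangle areas 45/28 + 605/28 = 325/14 m
5–10 s: v = 0 at t = 7.75 s; triangle areas 15.125 + 10.125 = 25.25 m
Total distance = 1357/28 m

1357/28 m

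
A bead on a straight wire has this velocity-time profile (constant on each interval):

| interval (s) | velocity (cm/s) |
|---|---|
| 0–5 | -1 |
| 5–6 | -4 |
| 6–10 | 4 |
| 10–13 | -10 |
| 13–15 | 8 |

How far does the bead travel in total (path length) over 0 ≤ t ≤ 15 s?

71 cm

Distance (not displacement) is the total path length: add the absolute areas under v-t.
0–5 s: |-1| × 5 = 5 cm
5–6 s: |-4| × 1 = 4 cm
6–10 s: |4| × 4 = 16 cm
10–13 s: |-10| × 3 = 30 cm
13–15 s: |8| × 2 = 16 cm
Total distance = 71 cm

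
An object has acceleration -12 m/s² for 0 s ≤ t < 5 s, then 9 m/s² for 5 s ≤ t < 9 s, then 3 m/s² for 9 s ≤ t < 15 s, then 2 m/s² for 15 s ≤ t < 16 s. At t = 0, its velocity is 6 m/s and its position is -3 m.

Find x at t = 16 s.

On each constant-a segment, Δv = aΔt and Δx = v₀Δt + ½aΔt²; chain segment to segment.
0–5 s: v starts 6 m/s; Δx = 6·5 + ½·-12·5² = -120 m; v ends -54 m/s.
5–9 s: v starts -54 m/s; Δx = -54·4 + ½·9·4² = -144 m; v ends -18 m/s.
9–15 s: v starts -18 m/s; Δx = -18·6 + ½·3·6² = -54 m; v ends 0 m/s.
15–16 s: v starts 0 m/s; Δx = 0·1 + ½·2·1² = 1 m; v ends 2 m/s.
x(16) = -3 + Σ Δx = -320 m.

-320 m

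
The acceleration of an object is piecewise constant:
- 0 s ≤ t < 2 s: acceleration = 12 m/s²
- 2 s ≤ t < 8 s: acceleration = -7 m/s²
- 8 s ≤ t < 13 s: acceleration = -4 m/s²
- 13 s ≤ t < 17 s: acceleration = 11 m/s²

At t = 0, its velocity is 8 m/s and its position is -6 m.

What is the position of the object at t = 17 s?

-32 m

On each constant-a segment, Δv = aΔt and Δx = v₀Δt + ½aΔt²; chain segment to segment.
0–2 s: v starts 8 m/s; Δx = 8·2 + ½·12·2² = 40 m; v ends 32 m/s.
2–8 s: v starts 32 m/s; Δx = 32·6 + ½·-7·6² = 66 m; v ends -10 m/s.
8–13 s: v starts -10 m/s; Δx = -10·5 + ½·-4·5² = -100 m; v ends -30 m/s.
13–17 s: v starts -30 m/s; Δx = -30·4 + ½·11·4² = -32 m; v ends 14 m/s.
x(17) = -6 + Σ Δx = -32 m.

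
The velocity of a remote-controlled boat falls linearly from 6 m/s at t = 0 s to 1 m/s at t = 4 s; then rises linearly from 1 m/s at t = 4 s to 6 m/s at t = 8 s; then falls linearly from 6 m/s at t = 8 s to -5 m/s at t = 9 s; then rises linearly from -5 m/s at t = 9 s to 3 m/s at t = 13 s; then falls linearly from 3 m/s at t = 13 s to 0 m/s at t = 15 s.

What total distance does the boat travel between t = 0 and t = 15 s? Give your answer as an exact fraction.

465/11 m

Total distance travelled is ∫|v| dt — sum the magnitudes of each area piece.
0–4 s: |½(6 + 1)(4)| = 14 m
4–8 s: |½(1 + 6)(4)| = 14 m
8–9 s: v = 0 at t = 94/11 s; triangle areas 18/11 + 25/22 = 61/22 m
9–13 s: v = 0 at t = 11.5 s; triangle areas 6.25 + 2.25 = 8.5 m
13–15 s: |½(3 + 0)(2)| = 3 m
Total distance = 465/11 m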